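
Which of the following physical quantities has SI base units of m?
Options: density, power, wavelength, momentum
Checking the SI base units of each option:
  density (ρ = m/V): kg/m³  ✗
  power (P = W/t): kg·m²/s³  ✗
  wavelength (λ = v/f): m  ✓ matches
  momentum (p = mv): kg·m/s  ✗

Only wavelength has units m.

Answer: wavelength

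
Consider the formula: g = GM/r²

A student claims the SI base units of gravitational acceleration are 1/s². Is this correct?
Units of each symbol in g = GM/r²:
  G (gravitational constant): m³/(kg·s²)
  M (mass): kg
  r (distance): m  → to the power 2 in the denominator, contributes 1/m²

Multiplying the contributions: [m³/(kg·s²)] · [kg] · [1/m²]
Adding exponents of each base unit: m: 1, s: -2
SI base units of gravitational acceleration: m/s²

The claimed units 1/s² (exponents s: -2) do not match the derived units m/s² (exponents m: 1, s: -2), so the claim is incorrect.

Answer: No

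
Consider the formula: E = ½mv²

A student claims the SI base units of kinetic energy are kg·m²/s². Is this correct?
Units of each symbol in E = ½mv²:
  m (mass): kg
  v (speed): m/s  → to the power 2, contributes m²/s²
  The factor ½ is dimensionless.

Multiplying the contributions: [kg] · [m²/s²]
Adding exponents of each base unit: kg: 1, m: 2, s: -2
SI base units of kinetic energy: kg·m²/s²

The claimed units kg·m²/s² match the derived units, so the claim is correct.

Answer: Yes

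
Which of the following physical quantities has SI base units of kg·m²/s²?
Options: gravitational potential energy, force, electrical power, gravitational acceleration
Checking the SI base units of each option:
  gravitational potential energy (U = -GMm/r): kg·m²/s²  ✓ matches
  force (F = ma): kg·m/s²  ✗
  electrical power (P = IV): kg·m²/s³  ✗
  gravitational acceleration (g = GM/r²): m/s²  ✗

Only gravitational potential energy has units kg·m²/s².

Answer: gravitational potential energy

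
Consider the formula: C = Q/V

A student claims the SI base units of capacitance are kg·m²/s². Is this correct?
Units of each symbol in C = Q/V:
  Q (charge, in coulombs): s·A
  V (voltage, in volts): kg·m²/(s³·A)  → in the denominator, contributes s³·A/(kg·m²)

Multiplying the contributions: [s·A] · [s³·A/(kg·m²)]
Adding exponents of each base unit: kg: -1, m: -2, s: 4, A: 2
SI base units of capacitance: s⁴·A²/(kg·m²)

The claimed units kg·m²/s² (exponents kg: 1, m: 2, s: -2) do not match the derived units s⁴·A²/(kg·m²) (exponents kg: -1, m: -2, s: 4, A: 2), so the claim is incorrect.

Answer: No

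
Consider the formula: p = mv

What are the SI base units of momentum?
Units of each symbol in p = mv:
  m (mass): kg
  v (velocity): m/s

Multiplying the contributions: [kg] · [m/s]
Adding exponents of each base unit: kg: 1, m: 1, s: -1
SI base units of momentum: kg·m/s

Answer: kg·m/s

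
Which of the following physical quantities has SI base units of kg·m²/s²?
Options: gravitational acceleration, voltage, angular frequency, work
Checking the SI base units of each option:
  gravitational acceleration (g = GM/r²): m/s²  ✗
  voltage (V = IR): kg·m²/(s³·A)  ✗
  angular frequency (ω = 2πf): 1/s  ✗
  work (W = Fd): kg·m²/s²  ✓ matches

Only work has units kg·m²/s².

Answer: work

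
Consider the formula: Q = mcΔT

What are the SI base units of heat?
Units of each symbol in Q = mcΔT:
  m (mass): kg
  c (specific heat capacity, in J/(kg·K)): m²/(s²·K)
  ΔT (temperature change): K

Multiplying the contributions: [kg] · [m²/(s²·K)] · [K]
Adding exponents of each base unit: kg: 1, m: 2, s: -2
SI base units of heat: kg·m²/s²

Answer: kg·m²/s²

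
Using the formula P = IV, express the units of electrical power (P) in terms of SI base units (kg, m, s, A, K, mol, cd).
Units of each symbol in P = IV:
  I (current): A
  V (voltage, in volts): kg·m²/(s³·A)

Multiplying the contributions: [A] · [kg·m²/(s³·A)]
Adding exponents of each base unit: kg: 1, m: 2, s: -3
SI base units of electrical power: kg·m²/s³

Answer: kg·m²/s³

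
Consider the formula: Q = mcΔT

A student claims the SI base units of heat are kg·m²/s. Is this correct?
Units of each symbol in Q = mcΔT:
  m (mass): kg
  c (specific heat capacity, in J/(kg·K)): m²/(s²·K)
  ΔT (temperature change): K

Multiplying the contributions: [kg] · [m²/(s²·K)] · [K]
Adding exponents of each base unit: kg: 1, m: 2, s: -2
SI base units of heat: kg·m²/s²

The claimed units kg·m²/s (exponents kg: 1, m: 2, s: -1) do not match the derived units kg·m²/s² (exponents kg: 1, m: 2, s: -2), so the claim is incorrect.

Answer: No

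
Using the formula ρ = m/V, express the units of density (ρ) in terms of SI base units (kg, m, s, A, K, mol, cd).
Units of each symbol in ρ = m/V:
  m (mass): kg
  V (volume): m³  → in the denominator, contributes 1/m³

Multiplying the contributions: [kg] · [1/m³]
Adding exponents of each base unit: kg: 1, m: -3
SI base units of density: kg/m³

Answer: kg/m³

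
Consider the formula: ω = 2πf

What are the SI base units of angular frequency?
Units of each symbol in ω = 2πf:
  f (frequency): 1/s
  The factor 2π is dimensionless.

Multiplying the contributions: [1/s]
Adding exponents of each base unit: s: -1
SI base units of angular frequency: 1/s

Answer: 1/s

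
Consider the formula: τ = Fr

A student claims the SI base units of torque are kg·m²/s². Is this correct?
Units of each symbol in τ = Fr:
  F (force): kg·m/s²
  r (lever arm): m

Multiplying the contributions: [kg·m/s²] · [m]
Adding exponents of each base unit: kg: 1, m: 2, s: -2
SI base units of torque: kg·m²/s²

The claimed units kg·m²/s² match the derived units, so the claim is correct.

Answer: Yes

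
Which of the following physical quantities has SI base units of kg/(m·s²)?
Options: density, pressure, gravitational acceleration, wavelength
Checking the SI base units of each option:
  density (ρ = m/V): kg/m³  ✗
  pressure (P = F/A): kg/(m·s²)  ✓ matches
  gravitational acceleration (g = GM/r²): m/s²  ✗
  wavelength (λ = v/f): m  ✗

Only pressure has units kg/(m·s²).

Answer: pressure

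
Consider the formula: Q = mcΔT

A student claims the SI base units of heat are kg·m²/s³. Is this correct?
Units of each symbol in Q = mcΔT:
  m (mass): kg
  c (specific heat capacity, in J/(kg·K)): m²/(s²·K)
  ΔT (temperature change): K

Multiplying the contributions: [kg] · [m²/(s²·K)] · [K]
Adding exponents of each base unit: kg: 1, m: 2, s: -2
SI base units of heat: kg·m²/s²

The claimed units kg·m²/s³ (exponents kg: 1, m: 2, s: -3) do not match the derived units kg·m²/s² (exponents kg: 1, m: 2, s: -2), so the claim is incorrect.

Answer: No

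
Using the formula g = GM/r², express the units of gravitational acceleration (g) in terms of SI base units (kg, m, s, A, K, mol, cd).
Units of each symbol in g = GM/r²:
  G (gravitational constant): m³/(kg·s²)
  M (mass): kg
  r (distance): m  → to the power 2 in the denominator, contributes 1/m²

Multiplying the contributions: [m³/(kg·s²)] · [kg] · [1/m²]
Adding exponents of each base unit: m: 1, s: -2
SI base units of gravitational acceleration: m/s²

Answer: m/s²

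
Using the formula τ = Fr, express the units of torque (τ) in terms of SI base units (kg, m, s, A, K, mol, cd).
Units of each symbol in τ = Fr:
  F (force): kg·m/s²
  r (lever arm): m

Multiplying the contributions: [kg·m/s²] · [m]
Adding exponents of each base unit: kg: 1, m: 2, s: -2
SI base units of torque: kg·m²/s²

Answer: kg·m²/s²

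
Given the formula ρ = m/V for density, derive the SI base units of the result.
Units of each symbol in ρ = m/V:
  m (mass): kg
  V (volume): m³  → in the denominator, contributes 1/m³

Multiplying the contributions: [kg] · [1/m³]
Adding exponents of each base unit: kg: 1, m: -3
SI base units of density: kg/m³

Answer: kg/m³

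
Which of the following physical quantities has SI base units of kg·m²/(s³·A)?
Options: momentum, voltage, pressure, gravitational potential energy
Checking the SI base units of each option:
  momentum (p = mv): kg·m/s  ✗
  voltage (V = IR): kg·m²/(s³·A)  ✓ matches
  pressure (P = F/A): kg/(m·s²)  ✗
  gravitational potential energy (U = -GMm/r): kg·m²/s²  ✗

Only voltage has units kg·m²/(s³·A).

Answer: voltage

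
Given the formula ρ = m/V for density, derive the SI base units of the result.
Units of each symbol in ρ = m/V:
  m (mass): kg
  V (volume): m³  → in the denominator, contributes 1/m³

Multiplying the contributions: [kg] · [1/m³]
Adding exponents of each base unit: kg: 1, m: -3
SI base units of density: kg/m³

Answer: kg/m³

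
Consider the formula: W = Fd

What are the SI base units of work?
Units of each symbol in W = Fd:
  F (force): kg·m/s²
  d (displacement): m

Multiplying the contributions: [kg·m/s²] · [m]
Adding exponents of each base unit: kg: 1, m: 2, s: -2
SI base units of work: kg·m²/s²

Answer: kg·m²/s²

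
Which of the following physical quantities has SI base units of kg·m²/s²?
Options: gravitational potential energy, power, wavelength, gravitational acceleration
Checking the SI base units of each option:
  gravitational potential energy (U = -GMm/r): kg·m²/s²  ✓ matches
  power (P = W/t): kg·m²/s³  ✗
  wavelength (λ = v/f): m  ✗
  gravitational acceleration (g = GM/r²): m/s²  ✗

Only gravitational potential energy has units kg·m²/s².

Answer: gravitational potential energy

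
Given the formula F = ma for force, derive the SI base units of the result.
Units of each symbol in F = ma:
  m (mass): kg
  a (acceleration): m/s²

Multiplying the contributions: [kg] · [m/s²]
Adding exponents of each base unit: kg: 1, m: 1, s: -2
SI base units of force: kg·m/s²

Answer: kg·m/s²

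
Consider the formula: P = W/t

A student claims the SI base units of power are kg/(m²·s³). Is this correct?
Units of each symbol in P = W/t:
  W (work): kg·m²/s²
  t (time): s  → in the denominator, contributes 1/s

Multiplying the contributions: [kg·m²/s²] · [1/s]
Adding exponents of each base unit: kg: 1, m: 2, s: -3
SI base units of power: kg·m²/s³

The claimed units kg/(m²·s³) (exponents kg: 1, m: -2, s: -3) do not match the derived units kg·m²/s³ (exponents kg: 1, m: 2, s: -3), so the claim is incorrect.

Answer: No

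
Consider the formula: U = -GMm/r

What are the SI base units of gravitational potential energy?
Units of each symbol in U = -GMm/r:
  G (gravitational constant): m³/(kg·s²)
  M (mass): kg
  m (mass): kg
  r (distance): m  → in the denominator, contributes 1/m
  The minus sign does not affect the units.

Multiplying the contributions: [m³/(kg·s²)] · [kg] · [kg] · [1/m]
Adding exponents of each base unit: kg: 1, m: 2, s: -2
SI base units of gravitational potential energy: kg·m²/s²

Answer: kg·m²/s²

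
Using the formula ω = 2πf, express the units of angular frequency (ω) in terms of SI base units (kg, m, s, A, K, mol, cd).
Units of each symbol in ω = 2πf:
  f (frequency): 1/s
  The factor 2π is dimensionless.

Multiplying the contributions: [1/s]
Adding exponents of each base unit: s: -1
SI base units of angular frequency: 1/s

Answer: 1/s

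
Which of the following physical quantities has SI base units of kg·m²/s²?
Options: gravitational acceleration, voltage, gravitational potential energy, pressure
Checking the SI base units of each option:
  gravitational acceleration (g = GM/r²): m/s²  ✗
  voltage (V = IR): kg·m²/(s³·A)  ✗
  gravitational potential energy (U = -GMm/r): kg·m²/s²  ✓ matches
  pressure (P = F/A): kg/(m·s²)  ✗

Only gravitational potential energy has units kg·m²/s².

Answer: gravitational potential energy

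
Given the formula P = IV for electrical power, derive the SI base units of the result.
Units of each symbol in P = IV:
  I (current): A
  V (voltage, in volts): kg·m²/(s³·A)

Multiplying the contributions: [A] · [kg·m²/(s³·A)]
Adding exponents of each base unit: kg: 1, m: 2, s: -3
SI base units of electrical power: kg·m²/s³

Answer: kg·m²/s³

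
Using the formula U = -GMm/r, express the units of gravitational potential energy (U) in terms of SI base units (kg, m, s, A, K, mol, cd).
Units of each symbol in U = -GMm/r:
  G (gravitational constant): m³/(kg·s²)
  M (mass): kg
  m (mass): kg
  r (distance): m  → in the denominator, contributes 1/m
  The minus sign does not affect the units.

Multiplying the contributions: [m³/(kg·s²)] · [kg] · [kg] · [1/m]
Adding exponents of each base unit: kg: 1, m: 2, s: -2
SI base units of gravitational potential energy: kg·m²/s²

Answer: kg·m²/s²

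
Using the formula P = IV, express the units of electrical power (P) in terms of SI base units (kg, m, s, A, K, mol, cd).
Units of each symbol in P = IV:
  I (current): A
  V (voltage, in volts): kg·m²/(s³·A)

Multiplying the contributions: [A] · [kg·m²/(s³·A)]
Adding exponents of each base unit: kg: 1, m: 2, s: -3
SI base units of electrical power: kg·m²/s³

Answer: kg·m²/s³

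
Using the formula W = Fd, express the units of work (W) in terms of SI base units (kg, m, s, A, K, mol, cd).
Units of each symbol in W = Fd:
  F (force): kg·m/s²
  d (displacement): m

Multiplying the contributions: [kg·m/s²] · [m]
Adding exponents of each base unit: kg: 1, m: 2, s: -2
SI base units of work: kg·m²/s²

Answer: kg·m²/s²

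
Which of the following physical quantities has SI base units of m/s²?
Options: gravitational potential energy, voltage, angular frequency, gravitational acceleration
Checking the SI base units of each option:
  gravitational potential energy (U = -GMm/r): kg·m²/s²  ✗
  voltage (V = IR): kg·m²/(s³·A)  ✗
  angular frequency (ω = 2πf): 1/s  ✗
  gravitational acceleration (g = GM/r²): m/s²  ✓ matches

Only gravitational acceleration has units m/s².

Answer: gravitational acceleration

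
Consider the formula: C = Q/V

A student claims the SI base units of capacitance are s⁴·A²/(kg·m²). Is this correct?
Units of each symbol in C = Q/V:
  Q (charge, in coulombs): s·A
  V (voltage, in volts): kg·m²/(s³·A)  → in the denominator, contributes s³·A/(kg·m²)

Multiplying the contributions: [s·A] · [s³·A/(kg·m²)]
Adding exponents of each base unit: kg: -1, m: -2, s: 4, A: 2
SI base units of capacitance: s⁴·A²/(kg·m²)

The claimed units s⁴·A²/(kg·m²) match the derived units, so the claim is correct.

Answer: Yes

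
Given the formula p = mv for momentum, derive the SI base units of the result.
Units of each symbol in p = mv:
  m (mass): kg
  v (velocity): m/s

Multiplying the contributions: [kg] · [m/s]
Adding exponents of each base unit: kg: 1, m: 1, s: -1
SI base units of momentum: kg·m/s

Answer: kg·m/s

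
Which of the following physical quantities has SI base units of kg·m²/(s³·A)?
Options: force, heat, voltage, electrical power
Checking the SI base units of each option:
  force (F = ma): kg·m/s²  ✗
  heat (Q = mcΔT): kg·m²/s²  ✗
  voltage (V = IR): kg·m²/(s³·A)  ✓ matches
  electrical power (P = IV): kg·m²/s³  ✗

Only voltage has units kg·m²/(s³·A).

Answer: voltage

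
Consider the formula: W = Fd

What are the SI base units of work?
Units of each symbol in W = Fd:
  F (force): kg·m/s²
  d (displacement): m

Multiplying the contributions: [kg·m/s²] · [m]
Adding exponents of each base unit: kg: 1, m: 2, s: -2
SI base units of work: kg·m²/s²

Answer: kg·m²/s²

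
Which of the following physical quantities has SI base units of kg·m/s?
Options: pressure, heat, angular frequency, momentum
Checking the SI base units of each option:
  pressure (P = F/A): kg/(m·s²)  ✗
  heat (Q = mcΔT): kg·m²/s²  ✗
  angular frequency (ω = 2πf): 1/s  ✗
  momentum (p = mv): kg·m/s  ✓ matches

Only momentum has units kg·m/s.

Answer: momentum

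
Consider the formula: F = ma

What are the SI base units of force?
Units of each symbol in F = ma:
  m (mass): kg
  a (acceleration): m/s²

Multiplying the contributions: [kg] · [m/s²]
Adding exponents of each base unit: kg: 1, m: 1, s: -2
SI base units of force: kg·m/s²

Answer: kg·m/s²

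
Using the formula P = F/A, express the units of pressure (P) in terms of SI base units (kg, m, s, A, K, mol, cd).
Units of each symbol in P = F/A:
  F (force): kg·m/s²
  A (area): m²  → in the denominator, contributes 1/m²

Multiplying the contributions: [kg·m/s²] · [1/m²]
Adding exponents of each base unit: kg: 1, m: -1, s: -2
SI base units of pressure: kg/(m·s²)

Answer: kg/(m·s²)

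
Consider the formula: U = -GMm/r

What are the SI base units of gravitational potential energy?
Units of each symbol in U = -GMm/r:
  G (gravitational constant): m³/(kg·s²)
  M (mass): kg
  m (mass): kg
  r (distance): m  → in the denominator, contributes 1/m
  The minus sign does not affect the units.

Multiplying the contributions: [m³/(kg·s²)] · [kg] · [kg] · [1/m]
Adding exponents of each base unit: kg: 1, m: 2, s: -2
SI base units of gravitational potential energy: kg·m²/s²

Answer: kg·m²/s²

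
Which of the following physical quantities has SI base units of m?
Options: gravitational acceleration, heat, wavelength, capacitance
Checking the SI base units of each option:
  gravitational acceleration (g = GM/r²): m/s²  ✗
  heat (Q = mcΔT): kg·m²/s²  ✗
  wavelength (λ = v/f): m  ✓ matches
  capacitance (C = Q/V): s⁴·A²/(kg·m²)  ✗

Only wavelength has units m.

Answer: wavelength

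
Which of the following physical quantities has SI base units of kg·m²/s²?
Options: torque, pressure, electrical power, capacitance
Checking the SI base units of each option:
  torque (τ = Fr): kg·m²/s²  ✓ matches
  pressure (P = F/A): kg/(m·s²)  ✗
  electrical power (P = IV): kg·m²/s³  ✗
  capacitance (C = Q/V): s⁴·A²/(kg·m²)  ✗

Only torque has units kg·m²/s².

Answer: torque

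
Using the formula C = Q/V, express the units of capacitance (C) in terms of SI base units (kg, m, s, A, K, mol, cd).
Units of each symbol in C = Q/V:
  Q (charge, in coulombs): s·A
  V (voltage, in volts): kg·m²/(s³·A)  → in the denominator, contributes s³·A/(kg·m²)

Multiplying the contributions: [s·A] · [s³·A/(kg·m²)]
Adding exponents of each base unit: kg: -1, m: -2, s: 4, A: 2
SI base units of capacitance: s⁴·A²/(kg·m²)

Answer: s⁴·A²/(kg·m²)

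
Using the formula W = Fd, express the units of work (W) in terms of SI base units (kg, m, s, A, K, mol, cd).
Units of each symbol in W = Fd:
  F (force): kg·m/s²
  d (displacement): m

Multiplying the contributions: [kg·m/s²] · [m]
Adding exponents of each base unit: kg: 1, m: 2, s: -2
SI base units of work: kg·m²/s²

Answer: kg·m²/s²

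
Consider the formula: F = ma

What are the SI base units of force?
Units of each symbol in F = ma:
  m (mass): kg
  a (acceleration): m/s²

Multiplying the contributions: [kg] · [m/s²]
Adding exponents of each base unit: kg: 1, m: 1, s: -2
SI base units of force: kg·m/s²

Answer: kg·m/s²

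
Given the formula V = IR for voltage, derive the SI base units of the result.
Units of each symbol in V = IR:
  I (current): A
  R (resistance, in ohms): kg·m²/(s³·A²)

Multiplying the contributions: [A] · [kg·m²/(s³·A²)]
Adding exponents of each base unit: kg: 1, m: 2, s: -3, A: -1
SI base units of voltage: kg·m²/(s³·A)

Answer: kg·m²/(s³·A)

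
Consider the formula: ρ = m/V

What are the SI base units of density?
Units of each symbol in ρ = m/V:
  m (mass): kg
  V (volume): m³  → in the denominator, contributes 1/m³

Multiplying the contributions: [kg] · [1/m³]
Adding exponents of each base unit: kg: 1, m: -3
SI base units of density: kg/m³

Answer: kg/m³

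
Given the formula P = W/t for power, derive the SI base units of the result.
Units of each symbol in P = W/t:
  W (work): kg·m²/s²
  t (time): s  → in the denominator, contributes 1/s

Multiplying the contributions: [kg·m²/s²] · [1/s]
Adding exponents of each base unit: kg: 1, m: 2, s: -3
SI base units of power: kg·m²/s³

Answer: kg·m²/s³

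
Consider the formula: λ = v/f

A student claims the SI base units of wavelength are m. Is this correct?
Units of each symbol in λ = v/f:
  v (wave speed): m/s
  f (frequency): 1/s  → in the denominator, contributes s

Multiplying the contributions: [m/s] · [s]
Adding exponents of each base unit: m: 1
SI base units of wavelength: m

The claimed units m match the derived units, so the claim is correct.

Answer: Yes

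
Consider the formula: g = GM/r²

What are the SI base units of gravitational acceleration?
Units of each symbol in g = GM/r²:
  G (gravitational constant): m³/(kg·s²)
  M (mass): kg
  r (distance): m  → to the power 2 in the denominator, contributes 1/m²

Multiplying the contributions: [m³/(kg·s²)] · [kg] · [1/m²]
Adding exponents of each base unit: m: 1, s: -2
SI base units of gravitational acceleration: m/s²

Answer: m/s²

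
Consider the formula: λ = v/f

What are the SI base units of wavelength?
Units of each symbol in λ = v/f:
  v (wave speed): m/s
  f (frequency): 1/s  → in the denominator, contributes s

Multiplying the contributions: [m/s] · [s]
Adding exponents of each base unit: m: 1
SI base units of wavelength: m

Answer: m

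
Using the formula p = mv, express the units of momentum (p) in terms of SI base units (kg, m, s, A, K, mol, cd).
Units of each symbol in p = mv:
  m (mass): kg
  v (velocity): m/s

Multiplying the contributions: [kg] · [m/s]
Adding exponents of each base unit: kg: 1, m: 1, s: -1
SI base units of momentum: kg·m/s

Answer: kg·m/s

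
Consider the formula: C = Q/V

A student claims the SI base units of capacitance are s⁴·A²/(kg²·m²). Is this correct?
Units of each symbol in C = Q/V:
  Q (charge, in coulombs): s·A
  V (voltage, in volts): kg·m²/(s³·A)  → in the denominator, contributes s³·A/(kg·m²)

Multiplying the contributions: [s·A] · [s³·A/(kg·m²)]
Adding exponents of each base unit: kg: -1, m: -2, s: 4, A: 2
SI base units of capacitance: s⁴·A²/(kg·m²)

The claimed units s⁴·A²/(kg²·m²) (exponents kg: -2, m: -2, s: 4, A: 2) do not match the derived units s⁴·A²/(kg·m²) (exponents kg: -1, m: -2, s: 4, A: 2), so the claim is incorrect.

Answer: No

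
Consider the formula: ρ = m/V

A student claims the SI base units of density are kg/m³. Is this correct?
Units of each symbol in ρ = m/V:
  m (mass): kg
  V (volume): m³  → in the denominator, contributes 1/m³

Multiplying the contributions: [kg] · [1/m³]
Adding exponents of each base unit: kg: 1, m: -3
SI base units of density: kg/m³

The claimed units kg/m³ match the derived units, so the claim is correct.

Answer: Yes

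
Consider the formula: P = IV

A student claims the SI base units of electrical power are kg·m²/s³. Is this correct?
Units of each symbol in P = IV:
  I (current): A
  V (voltage, in volts): kg·m²/(s³·A)

Multiplying the contributions: [A] · [kg·m²/(s³·A)]
Adding exponents of each base unit: kg: 1, m: 2, s: -3
SI base units of electrical power: kg·m²/s³

The claimed units kg·m²/s³ match the derived units, so the claim is correct.

Answer: Yes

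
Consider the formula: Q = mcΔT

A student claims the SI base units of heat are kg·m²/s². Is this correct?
Units of each symbol in Q = mcΔT:
  m (mass): kg
  c (specific heat capacity, in J/(kg·K)): m²/(s²·K)
  ΔT (temperature change): K

Multiplying the contributions: [kg] · [m²/(s²·K)] · [K]
Adding exponents of each base unit: kg: 1, m: 2, s: -2
SI base units of heat: kg·m²/s²

The claimed units kg·m²/s² match the derived units, so the claim is correct.

Answer: Yes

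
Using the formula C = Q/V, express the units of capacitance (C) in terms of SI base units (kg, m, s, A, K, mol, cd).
Units of each symbol in C = Q/V:
  Q (charge, in coulombs): s·A
  V (voltage, in volts): kg·m²/(s³·A)  → in the denominator, contributes s³·A/(kg·m²)

Multiplying the contributions: [s·A] · [s³·A/(kg·m²)]
Adding exponents of each base unit: kg: -1, m: -2, s: 4, A: 2
SI base units of capacitance: s⁴·A²/(kg·m²)

Answer: s⁴·A²/(kg·m²)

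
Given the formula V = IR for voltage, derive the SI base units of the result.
Units of each symbol in V = IR:
  I (current): A
  R (resistance, in ohms): kg·m²/(s³·A²)

Multiplying the contributions: [A] · [kg·m²/(s³·A²)]
Adding exponents of each base unit: kg: 1, m: 2, s: -3, A: -1
SI base units of voltage: kg·m²/(s³·A)

Answer: kg·m²/(s³·A)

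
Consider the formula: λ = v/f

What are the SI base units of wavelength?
Units of each symbol in λ = v/f:
  v (wave speed): m/s
  f (frequency): 1/s  → in the denominator, contributes s

Multiplying the contributions: [m/s] · [s]
Adding exponents of each base unit: m: 1
SI base units of wavelength: m

Answer: m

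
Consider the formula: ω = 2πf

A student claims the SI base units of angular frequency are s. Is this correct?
Units of each symbol in ω = 2πf:
  f (frequency): 1/s
  The factor 2π is dimensionless.

Multiplying the contributions: [1/s]
Adding exponents of each base unit: s: -1
SI base units of angular frequency: 1/s

The claimed units s (exponents s: 1) do not match the derived units 1/s (exponents s: -1), so the claim is incorrect.

Answer: No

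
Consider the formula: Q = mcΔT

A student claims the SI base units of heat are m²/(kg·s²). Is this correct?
Units of each symbol in Q = mcΔT:
  m (mass): kg
  c (specific heat capacity, in J/(kg·K)): m²/(s²·K)
  ΔT (temperature change): K

Multiplying the contributions: [kg] · [m²/(s²·K)] · [K]
Adding exponents of each base unit: kg: 1, m: 2, s: -2
SI base units of heat: kg·m²/s²

The claimed units m²/(kg·s²) (exponents kg: -1, m: 2, s: -2) do not match the derived units kg·m²/s² (exponents kg: 1, m: 2, s: -2), so the claim is incorrect.

Answer: No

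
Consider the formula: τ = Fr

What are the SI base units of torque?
Units of each symbol in τ = Fr:
  F (force): kg·m/s²
  r (lever arm): m

Multiplying the contributions: [kg·m/s²] · [m]
Adding exponents of each base unit: kg: 1, m: 2, s: -2
SI base units of torque: kg·m²/s²

Answer: kg·m²/s²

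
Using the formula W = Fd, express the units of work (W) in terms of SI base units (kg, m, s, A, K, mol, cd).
Units of each symbol in W = Fd:
  F (force): kg·m/s²
  d (displacement): m

Multiplying the contributions: [kg·m/s²] · [m]
Adding exponents of each base unit: kg: 1, m: 2, s: -2
SI base units of work: kg·m²/s²

Answer: kg·m²/s²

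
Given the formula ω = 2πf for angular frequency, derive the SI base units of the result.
Units of each symbol in ω = 2πf:
  f (frequency): 1/s
  The factor 2π is dimensionless.

Multiplying the contributions: [1/s]
Adding exponents of each base unit: s: -1
SI base units of angular frequency: 1/s

Answer: 1/s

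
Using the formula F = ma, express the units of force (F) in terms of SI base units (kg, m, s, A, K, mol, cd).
Units of each symbol in F = ma:
  m (mass): kg
  a (acceleration): m/s²

Multiplying the contributions: [kg] · [m/s²]
Adding exponents of each base unit: kg: 1, m: 1, s: -2
SI base units of force: kg·m/s²

Answer: kg·m/s²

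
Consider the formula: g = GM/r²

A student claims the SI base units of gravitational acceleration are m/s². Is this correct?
Units of each symbol in g = GM/r²:
  G (gravitational constant): m³/(kg·s²)
  M (mass): kg
  r (distance): m  → to the power 2 in the denominator, contributes 1/m²

Multiplying the contributions: [m³/(kg·s²)] · [kg] · [1/m²]
Adding exponents of each base unit: m: 1, s: -2
SI base units of gravitational acceleration: m/s²

The claimed units m/s² match the derived units, so the claim is correct.

Answer: Yes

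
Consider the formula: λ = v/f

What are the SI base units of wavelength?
Units of each symbol in λ = v/f:
  v (wave speed): m/s
  f (frequency): 1/s  → in the denominator, contributes s

Multiplying the contributions: [m/s] · [s]
Adding exponents of each base unit: m: 1
SI base units of wavelength: m

Answer: m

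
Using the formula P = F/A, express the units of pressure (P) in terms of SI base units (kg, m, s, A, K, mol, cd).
Units of each symbol in P = F/A:
  F (force): kg·m/s²
  A (area): m²  → in the denominator, contributes 1/m²

Multiplying the contributions: [kg·m/s²] · [1/m²]
Adding exponents of each base unit: kg: 1, m: -1, s: -2
SI base units of pressure: kg/(m·s²)

Answer: kg/(m·s²)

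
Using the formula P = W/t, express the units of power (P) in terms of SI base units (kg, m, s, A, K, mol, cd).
Units of each symbol in P = W/t:
  W (work): kg·m²/s²
  t (time): s  → in the denominator, contributes 1/s

Multiplying the contributions: [kg·m²/s²] · [1/s]
Adding exponents of each base unit: kg: 1, m: 2, s: -3
SI base units of power: kg·m²/s³

Answer: kg·m²/s³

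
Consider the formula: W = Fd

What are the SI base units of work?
Units of each symbol in W = Fd:
  F (force): kg·m/s²
  d (displacement): m

Multiplying the contributions: [kg·m/s²] · [m]
Adding exponents of each base unit: kg: 1, m: 2, s: -2
SI base units of work: kg·m²/s²

Answer: kg·m²/s²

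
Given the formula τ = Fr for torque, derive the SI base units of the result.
Units of each symbol in τ = Fr:
  F (force): kg·m/s²
  r (lever arm): m

Multiplying the contributions: [kg·m/s²] · [m]
Adding exponents of each base unit: kg: 1, m: 2, s: -2
SI base units of torque: kg·m²/s²

Answer: kg·m²/s²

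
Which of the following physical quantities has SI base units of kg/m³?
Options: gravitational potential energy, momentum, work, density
Checking the SI base units of each option:
  gravitational potential energy (U = -GMm/r): kg·m²/s²  ✗
  momentum (p = mv): kg·m/s  ✗
  work (W = Fd): kg·m²/s²  ✗
  density (ρ = m/V): kg/m³  ✓ matches

Only density has units kg/m³.

Answer: density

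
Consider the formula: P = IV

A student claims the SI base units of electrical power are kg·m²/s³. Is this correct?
Units of each symbol in P = IV:
  I (current): A
  V (voltage, in volts): kg·m²/(s³·A)

Multiplying the contributions: [A] · [kg·m²/(s³·A)]
Adding exponents of each base unit: kg: 1, m: 2, s: -3
SI base units of electrical power: kg·m²/s³

The claimed units kg·m²/s³ match the derived units, so the claim is correct.

Answer: Yes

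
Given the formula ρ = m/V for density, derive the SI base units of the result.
Units of each symbol in ρ = m/V:
  m (mass): kg
  V (volume): m³  → in the denominator, contributes 1/m³

Multiplying the contributions: [kg] · [1/m³]
Adding exponents of each base unit: kg: 1, m: -3
SI base units of density: kg/m³

Answer: kg/m³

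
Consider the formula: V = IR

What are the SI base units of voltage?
Units of each symbol in V = IR:
  I (current): A
  R (resistance, in ohms): kg·m²/(s³·A²)

Multiplying the contributions: [A] · [kg·m²/(s³·A²)]
Adding exponents of each base unit: kg: 1, m: 2, s: -3, A: -1
SI base units of voltage: kg·m²/(s³·A)

Answer: kg·m²/(s³·A)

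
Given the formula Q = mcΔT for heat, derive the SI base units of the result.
Units of each symbol in Q = mcΔT:
  m (mass): kg
  c (specific heat capacity, in J/(kg·K)): m²/(s²·K)
  ΔT (temperature change): K

Multiplying the contributions: [kg] · [m²/(s²·K)] · [K]
Adding exponents of each base unit: kg: 1, m: 2, s: -2
SI base units of heat: kg·m²/s²

Answer: kg·m²/s²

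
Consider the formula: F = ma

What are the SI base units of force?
Units of each symbol in F = ma:
  m (mass): kg
  a (acceleration): m/s²

Multiplying the contributions: [kg] · [m/s²]
Adding exponents of each base unit: kg: 1, m: 1, s: -2
SI base units of force: kg·m/s²

Answer: kg·m/s²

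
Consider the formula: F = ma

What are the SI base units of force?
Units of each symbol in F = ma:
  m (mass): kg
  a (acceleration): m/s²

Multiplying the contributions: [kg] · [m/s²]
Adding exponents of each base unit: kg: 1, m: 1, s: -2
SI base units of force: kg·m/s²

Answer: kg·m/s²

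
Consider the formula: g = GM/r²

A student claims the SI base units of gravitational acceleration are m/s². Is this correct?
Units of each symbol in g = GM/r²:
  G (gravitational constant): m³/(kg·s²)
  M (mass): kg
  r (distance): m  → to the power 2 in the denominator, contributes 1/m²

Multiplying the contributions: [m³/(kg·s²)] · [kg] · [1/m²]
Adding exponents of each base unit: m: 1, s: -2
SI base units of gravitational acceleration: m/s²

The claimed units m/s² match the derived units, so the claim is correct.

Answer: Yes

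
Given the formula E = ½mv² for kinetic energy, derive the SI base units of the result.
Units of each symbol in E = ½mv²:
  m (mass): kg
  v (speed): m/s  → to the power 2, contributes m²/s²
  The factor ½ is dimensionless.

Multiplying the contributions: [kg] · [m²/s²]
Adding exponents of each base unit: kg: 1, m: 2, s: -2
SI base units of kinetic energy: kg·m²/s²

Answer: kg·m²/s²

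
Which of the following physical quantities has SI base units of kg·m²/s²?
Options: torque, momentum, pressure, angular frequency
Checking the SI base units of each option:
  torque (τ = Fr): kg·m²/s²  ✓ matches
  momentum (p = mv): kg·m/s  ✗
  pressure (P = F/A): kg/(m·s²)  ✗
  angular frequency (ω = 2πf): 1/s  ✗

Only torque has units kg·m²/s².

Answer: torque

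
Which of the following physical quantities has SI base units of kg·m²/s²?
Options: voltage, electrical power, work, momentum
Checking the SI base units of each option:
  voltage (V = IR): kg·m²/(s³·A)  ✗
  electrical power (P = IV): kg·m²/s³  ✗
  work (W = Fd): kg·m²/s²  ✓ matches
  momentum (p = mv): kg·m/s  ✗

Only work has units kg·m²/s².

Answer: work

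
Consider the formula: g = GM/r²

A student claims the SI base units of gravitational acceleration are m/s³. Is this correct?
Units of each symbol in g = GM/r²:
  G (gravitational constant): m³/(kg·s²)
  M (mass): kg
  r (distance): m  → to the power 2 in the denominator, contributes 1/m²

Multiplying the contributions: [m³/(kg·s²)] · [kg] · [1/m²]
Adding exponents of each base unit: m: 1, s: -2
SI base units of gravitational acceleration: m/s²

The claimed units m/s³ (exponents m: 1, s: -3) do not match the derived units m/s² (exponents m: 1, s: -2), so the claim is incorrect.

Answer: No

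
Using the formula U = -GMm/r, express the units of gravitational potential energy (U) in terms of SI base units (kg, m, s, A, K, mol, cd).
Units of each symbol in U = -GMm/r:
  G (gravitational constant): m³/(kg·s²)
  M (mass): kg
  m (mass): kg
  r (distance): m  → in the denominator, contributes 1/m
  The minus sign does not affect the units.

Multiplying the contributions: [m³/(kg·s²)] · [kg] · [kg] · [1/m]
Adding exponents of each base unit: kg: 1, m: 2, s: -2
SI base units of gravitational potential energy: kg·m²/s²

Answer: kg·m²/s²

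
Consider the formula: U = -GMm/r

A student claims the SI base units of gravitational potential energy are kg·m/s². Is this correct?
Units of each symbol in U = -GMm/r:
  G (gravitational constant): m³/(kg·s²)
  M (mass): kg
  m (mass): kg
  r (distance): m  → in the denominator, contributes 1/m
  The minus sign does not affect the units.

Multiplying the contributions: [m³/(kg·s²)] · [kg] · [kg] · [1/m]
Adding exponents of each base unit: kg: 1, m: 2, s: -2
SI base units of gravitational potential energy: kg·m²/s²

The claimed units kg·m/s² (exponents kg: 1, m: 1, s: -2) do not match the derived units kg·m²/s² (exponents kg: 1, m: 2, s: -2), so the claim is incorrect.

Answer: No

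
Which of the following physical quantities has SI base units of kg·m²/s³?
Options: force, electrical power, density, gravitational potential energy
Checking the SI base units of each option:
  force (F = ma): kg·m/s²  ✗
  electrical power (P = IV): kg·m²/s³  ✓ matches
  density (ρ = m/V): kg/m³  ✗
  gravitational potential energy (U = -GMm/r): kg·m²/s²  ✗

Only electrical power has units kg·m²/s³.

Answer: electrical power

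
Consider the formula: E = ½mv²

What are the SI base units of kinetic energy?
Units of each symbol in E = ½mv²:
  m (mass): kg
  v (speed): m/s  → to the power 2, contributes m²/s²
  The factor ½ is dimensionless.

Multiplying the contributions: [kg] · [m²/s²]
Adding exponents of each base unit: kg: 1, m: 2, s: -2
SI base units of kinetic energy: kg·m²/s²

Answer: kg·m²/s²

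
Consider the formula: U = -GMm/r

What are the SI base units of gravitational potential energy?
Units of each symbol in U = -GMm/r:
  G (gravitational constant): m³/(kg·s²)
  M (mass): kg
  m (mass): kg
  r (distance): m  → in the denominator, contributes 1/m
  The minus sign does not affect the units.

Multiplying the contributions: [m³/(kg·s²)] · [kg] · [kg] · [1/m]
Adding exponents of each base unit: kg: 1, m: 2, s: -2
SI base units of gravitational potential energy: kg·m²/s²

Answer: kg·m²/s²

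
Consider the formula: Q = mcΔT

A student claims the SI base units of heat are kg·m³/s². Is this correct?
Units of each symbol in Q = mcΔT:
  m (mass): kg
  c (specific heat capacity, in J/(kg·K)): m²/(s²·K)
  ΔT (temperature change): K

Multiplying the contributions: [kg] · [m²/(s²·K)] · [K]
Adding exponents of each base unit: kg: 1, m: 2, s: -2
SI base units of heat: kg·m²/s²

The claimed units kg·m³/s² (exponents kg: 1, m: 3, s: -2) do not match the derived units kg·m²/s² (exponents kg: 1, m: 2, s: -2), so the claim is incorrect.

Answer: No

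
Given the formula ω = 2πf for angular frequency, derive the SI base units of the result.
Units of each symbol in ω = 2πf:
  f (frequency): 1/s
  The factor 2π is dimensionless.

Multiplying the contributions: [1/s]
Adding exponents of each base unit: s: -1
SI base units of angular frequency: 1/s

Answer: 1/s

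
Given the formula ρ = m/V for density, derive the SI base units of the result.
Units of each symbol in ρ = m/V:
  m (mass): kg
  V (volume): m³  → in the denominator, contributes 1/m³

Multiplying the contributions: [kg] · [1/m³]
Adding exponents of each base unit: kg: 1, m: -3
SI base units of density: kg/m³

Answer: kg/m³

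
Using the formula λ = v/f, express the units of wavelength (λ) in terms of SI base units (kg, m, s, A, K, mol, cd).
Units of each symbol in λ = v/f:
  v (wave speed): m/s
  f (frequency): 1/s  → in the denominator, contributes s

Multiplying the contributions: [m/s] · [s]
Adding exponents of each base unit: m: 1
SI base units of wavelength: m

Answer: m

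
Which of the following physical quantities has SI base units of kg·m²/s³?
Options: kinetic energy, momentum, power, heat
Checking the SI base units of each option:
  kinetic energy (E = ½mv²): kg·m²/s²  ✗
  momentum (p = mv): kg·m/s  ✗
  power (P = W/t): kg·m²/s³  ✓ matches
  heat (Q = mcΔT): kg·m²/s²  ✗

Only power has units kg·m²/s³.

Answer: power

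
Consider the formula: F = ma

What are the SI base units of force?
Units of each symbol in F = ma:
  m (mass): kg
  a (acceleration): m/s²

Multiplying the contributions: [kg] · [m/s²]
Adding exponents of each base unit: kg: 1, m: 1, s: -2
SI base units of force: kg·m/s²

Answer: kg·m/s²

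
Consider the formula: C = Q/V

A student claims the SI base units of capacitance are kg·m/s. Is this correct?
Units of each symbol in C = Q/V:
  Q (charge, in coulombs): s·A
  V (voltage, in volts): kg·m²/(s³·A)  → in the denominator, contributes s³·A/(kg·m²)

Multiplying the contributions: [s·A] · [s³·A/(kg·m²)]
Adding exponents of each base unit: kg: -1, m: -2, s: 4, A: 2
SI base units of capacitance: s⁴·A²/(kg·m²)

The claimed units kg·m/s (exponents kg: 1, m: 1, s: -1) do not match the derived units s⁴·A²/(kg·m²) (exponents kg: -1, m: -2, s: 4, A: 2), so the claim is incorrect.

Answer: No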